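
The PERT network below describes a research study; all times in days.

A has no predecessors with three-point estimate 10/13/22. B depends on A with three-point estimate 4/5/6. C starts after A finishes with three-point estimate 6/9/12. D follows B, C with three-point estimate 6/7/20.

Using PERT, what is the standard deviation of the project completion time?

3.23 days

te_A = (10 + 4·13 + 22)/6 = 84/6 = 14; σ²_A = ((22−10)/6)² = 4.000
te_B = (4 + 4·5 + 6)/6 = 30/6 = 5; σ²_B = ((6−4)/6)² = 0.111
te_C = (6 + 4·9 + 12)/6 = 54/6 = 9; σ²_C = ((12−6)/6)² = 1.000
te_D = (6 + 4·7 + 20)/6 = 54/6 = 9; σ²_D = ((20−6)/6)² = 5.444

Forward pass:
ES_A = 0; EF_A = 14
ES_B = 14; EF_B = 14+5 = 19
ES_C = 14; EF_C = 14+9 = 23
ES_D = max(EF_B=19, EF_C=23) = 23; EF_D = 23+9 = 32
Expected project duration μ = 32 days. Critical path: A → C → D.

Variance along critical path = 4.000 + 1.000 + 5.444 = 10.444
σ = √10.444 = 3.232 days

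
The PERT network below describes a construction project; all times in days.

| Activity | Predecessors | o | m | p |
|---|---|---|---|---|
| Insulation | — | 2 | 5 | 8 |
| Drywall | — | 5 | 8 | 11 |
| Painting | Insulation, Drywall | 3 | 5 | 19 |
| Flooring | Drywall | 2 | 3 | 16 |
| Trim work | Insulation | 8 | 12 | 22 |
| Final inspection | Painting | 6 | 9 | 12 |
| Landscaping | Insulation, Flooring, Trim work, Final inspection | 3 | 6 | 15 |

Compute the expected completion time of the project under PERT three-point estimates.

31 days

te_Insulation = (2 + 4·5 + 8)/6 = 30/6 = 5
te_Drywall = (5 + 4·8 + 11)/6 = 48/6 = 8
te_Painting = (3 + 4·5 + 19)/6 = 42/6 = 7
te_Flooring = (2 + 4·3 + 16)/6 = 30/6 = 5
te_Trim work = (8 + 4·12 + 22)/6 = 78/6 = 13
te_Final inspection = (6 + 4·9 + 12)/6 = 54/6 = 9
te_Landscaping = (3 + 4·6 + 15)/6 = 42/6 = 7

Forward pass:
ES_Insulation = 0; EF_Insulation = 5
ES_Drywall = 0; EF_Drywall = 8
ES_Painting = max(EF_Insulation=5, EF_Drywall=8) = 8; EF_Painting = 8+7 = 15
ES_Flooring = 8; EF_Flooring = 8+5 = 13
ES_Trim work = 5; EF_Trim work = 5+13 = 18
ES_Final inspection = 15; EF_Final inspection = 15+9 = 24
ES_Landscaping = max(EF_Insulation=5, EF_Flooring=13, EF_Trim work=18, EF_Final inspection=24) = 24; EF_Landscaping = 24+7 = 31
Expected project duration μ = 31 days. Critical path: Drywall → Painting → Final inspection → Landscaping.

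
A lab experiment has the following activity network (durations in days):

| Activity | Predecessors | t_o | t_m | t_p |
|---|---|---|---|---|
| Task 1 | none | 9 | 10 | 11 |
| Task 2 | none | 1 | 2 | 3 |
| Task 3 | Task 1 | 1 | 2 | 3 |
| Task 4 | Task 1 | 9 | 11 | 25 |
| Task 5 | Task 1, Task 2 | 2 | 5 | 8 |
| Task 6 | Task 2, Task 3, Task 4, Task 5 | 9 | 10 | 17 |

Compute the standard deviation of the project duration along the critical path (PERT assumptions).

3.00 days

te_Task 1 = (9 + 4·10 + 11)/6 = 60/6 = 10; σ²_Task 1 = ((11−9)/6)² = 0.111
te_Task 2 = (1 + 4·2 + 3)/6 = 12/6 = 2; σ²_Task 2 = ((3−1)/6)² = 0.111
te_Task 3 = (1 + 4·2 + 3)/6 = 12/6 = 2; σ²_Task 3 = ((3−1)/6)² = 0.111
te_Task 4 = (9 + 4·11 + 25)/6 = 78/6 = 13; σ²_Task 4 = ((25−9)/6)² = 7.111
te_Task 5 = (2 + 4·5 + 8)/6 = 30/6 = 5; σ²_Task 5 = ((8−2)/6)² = 1.000
te_Task 6 = (9 + 4·10 + 17)/6 = 66/6 = 11; σ²_Task 6 = ((17−9)/6)² = 1.778

Forward pass:
ES_Task 1 = 0; EF_Task 1 = 10
ES_Task 2 = 0; EF_Task 2 = 2
ES_Task 3 = 10; EF_Task 3 = 10+2 = 12
ES_Task 4 = 10; EF_Task 4 = 10+13 = 23
ES_Task 5 = max(EF_Task 1=10, EF_Task 2=2) = 10; EF_Task 5 = 10+5 = 15
ES_Task 6 = max(EF_Task 2=2, EF_Task 3=12, EF_Task 4=23, EF_Task 5=15) = 23; EF_Task 6 = 23+11 = 34
Expected project duration μ = 34 days. Critical path: Task 1 → Task 4 → Task 6.

Variance along critical path = 0.111 + 7.111 + 1.778 = 9.000
σ = √9.000 = 3.000 days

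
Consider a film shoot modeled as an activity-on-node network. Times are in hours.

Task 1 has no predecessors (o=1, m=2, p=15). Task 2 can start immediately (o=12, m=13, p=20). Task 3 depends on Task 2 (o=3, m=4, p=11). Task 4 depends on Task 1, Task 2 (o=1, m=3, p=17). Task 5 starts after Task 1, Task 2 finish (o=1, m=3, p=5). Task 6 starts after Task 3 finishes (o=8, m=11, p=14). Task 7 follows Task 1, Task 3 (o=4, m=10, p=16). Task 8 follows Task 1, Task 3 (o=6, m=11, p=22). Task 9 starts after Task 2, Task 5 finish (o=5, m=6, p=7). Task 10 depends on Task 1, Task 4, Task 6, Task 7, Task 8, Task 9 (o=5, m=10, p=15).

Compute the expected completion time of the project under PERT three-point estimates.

te_Task 1 = (1 + 4·2 + 15)/6 = 24/6 = 4
te_Task 2 = (12 + 4·13 + 20)/6 = 84/6 = 14
te_Task 3 = (3 + 4·4 + 11)/6 = 30/6 = 5
te_Task 4 = (1 + 4·3 + 17)/6 = 30/6 = 5
te_Task 5 = (1 + 4·3 + 5)/6 = 18/6 = 3
te_Task 6 = (8 + 4·11 + 14)/6 = 66/6 = 11
te_Task 7 = (4 + 4·10 + 16)/6 = 60/6 = 10
te_Task 8 = (6 + 4·11 + 22)/6 = 72/6 = 12
te_Task 9 = (5 + 4·6 + 7)/6 = 36/6 = 6
te_Task 10 = (5 + 4·10 + 15)/6 = 60/6 = 10

Forward pass:
ES_Task 1 = 0; EF_Task 1 = 4
ES_Task 2 = 0; EF_Task 2 = 14
ES_Task 3 = 14; EF_Task 3 = 14+5 = 19
ES_Task 4 = max(EF_Task 1=4, EF_Task 2=14) = 14; EF_Task 4 = 14+5 = 19
ES_Task 5 = max(EF_Task 1=4, EF_Task 2=14) = 14; EF_Task 5 = 14+3 = 17
ES_Task 6 = 19; EF_Task 6 = 19+11 = 30
ES_Task 7 = max(EF_Task 1=4, EF_Task 3=19) = 19; EF_Task 7 = 19+10 = 29
ES_Task 8 = max(EF_Task 1=4, EF_Task 3=19) = 19; EF_Task 8 = 19+12 = 31
ES_Task 9 = max(EF_Task 2=14, EF_Task 5=17) = 17; EF_Task 9 = 17+6 = 23
ES_Task 10 = max(EF_Task 1=4, EF_Task 4=19, EF_Task 6=30, EF_Task 7=29, EF_Task 8=31, EF_Task 9=23) = 31; EF_Task 10 = 31+10 = 41
Expected project duration μ = 41 hours. Critical path: Task 2 → Task 3 → Task 8 → Task 10.

41 hours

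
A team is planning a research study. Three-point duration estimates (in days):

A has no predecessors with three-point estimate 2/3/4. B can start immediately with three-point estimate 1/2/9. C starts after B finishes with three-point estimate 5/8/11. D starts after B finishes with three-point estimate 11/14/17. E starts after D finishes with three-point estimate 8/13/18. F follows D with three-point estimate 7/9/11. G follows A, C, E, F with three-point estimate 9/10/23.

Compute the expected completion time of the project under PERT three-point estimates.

te_A = (2 + 4·3 + 4)/6 = 18/6 = 3
te_B = (1 + 4·2 + 9)/6 = 18/6 = 3
te_C = (5 + 4·8 + 11)/6 = 48/6 = 8
te_D = (11 + 4·14 + 17)/6 = 84/6 = 14
te_E = (8 + 4·13 + 18)/6 = 78/6 = 13
te_F = (7 + 4·9 + 11)/6 = 54/6 = 9
te_G = (9 + 4·10 + 23)/6 = 72/6 = 12

Forward pass:
ES_A = 0; EF_A = 3
ES_B = 0; EF_B = 3
ES_C = 3; EF_C = 3+8 = 11
ES_D = 3; EF_D = 3+14 = 17
ES_E = 17; EF_E = 17+13 = 30
ES_F = 17; EF_F = 17+9 = 26
ES_G = max(EF_A=3, EF_C=11, EF_E=30, EF_F=26) = 30; EF_G = 30+12 = 42
Expected project duration μ = 42 days. Critical path: B → D → E → G.

42 days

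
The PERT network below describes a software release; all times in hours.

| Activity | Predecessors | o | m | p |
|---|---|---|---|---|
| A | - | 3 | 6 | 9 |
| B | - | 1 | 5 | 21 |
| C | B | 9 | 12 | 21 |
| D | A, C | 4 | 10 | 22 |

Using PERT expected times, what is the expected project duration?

31 hours

te_A = (3 + 4·6 + 9)/6 = 36/6 = 6
te_B = (1 + 4·5 + 21)/6 = 42/6 = 7
te_C = (9 + 4·12 + 21)/6 = 78/6 = 13
te_D = (4 + 4·10 + 22)/6 = 66/6 = 11

Forward pass:
ES_A = 0; EF_A = 6
ES_B = 0; EF_B = 7
ES_C = 7; EF_C = 7+13 = 20
ES_D = max(EF_A=6, EF_C=20) = 20; EF_D = 20+11 = 31
Expected project duration μ = 31 hours. Critical path: B → C → D.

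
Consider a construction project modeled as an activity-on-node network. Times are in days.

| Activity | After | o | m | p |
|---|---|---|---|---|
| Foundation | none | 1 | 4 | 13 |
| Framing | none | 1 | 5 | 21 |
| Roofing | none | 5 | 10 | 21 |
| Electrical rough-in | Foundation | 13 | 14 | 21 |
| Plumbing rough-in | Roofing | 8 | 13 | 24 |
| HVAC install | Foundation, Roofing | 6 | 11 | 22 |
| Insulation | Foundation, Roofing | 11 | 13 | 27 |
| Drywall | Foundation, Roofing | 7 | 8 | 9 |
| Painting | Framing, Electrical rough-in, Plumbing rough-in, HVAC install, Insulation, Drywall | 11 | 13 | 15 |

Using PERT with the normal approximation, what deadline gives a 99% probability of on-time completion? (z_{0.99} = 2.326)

47.9 days

te_Foundation = (1 + 4·4 + 13)/6 = 30/6 = 5; σ²_Foundation = ((13−1)/6)² = 4.000
te_Framing = (1 + 4·5 + 21)/6 = 42/6 = 7; σ²_Framing = ((21−1)/6)² = 11.111
te_Roofing = (5 + 4·10 + 21)/6 = 66/6 = 11; σ²_Roofing = ((21−5)/6)² = 7.111
te_Electrical rough-in = (13 + 4·14 + 21)/6 = 90/6 = 15; σ²_Electrical rough-in = ((21−13)/6)² = 1.778
te_Plumbing rough-in = (8 + 4·13 + 24)/6 = 84/6 = 14; σ²_Plumbing rough-in = ((24−8)/6)² = 7.111
te_HVAC install = (6 + 4·11 + 22)/6 = 72/6 = 12; σ²_HVAC install = ((22−6)/6)² = 7.111
te_Insulation = (11 + 4·13 + 27)/6 = 90/6 = 15; σ²_Insulation = ((27−11)/6)² = 7.111
te_Drywall = (7 + 4·8 + 9)/6 = 48/6 = 8; σ²_Drywall = ((9−7)/6)² = 0.111
te_Painting = (11 + 4·13 + 15)/6 = 78/6 = 13; σ²_Painting = ((15−11)/6)² = 0.444

Forward pass:
ES_Foundation = 0; EF_Foundation = 5
ES_Framing = 0; EF_Framing = 7
ES_Roofing = 0; EF_Roofing = 11
ES_Electrical rough-in = 5; EF_Electrical rough-in = 5+15 = 20
ES_Plumbing rough-in = 11; EF_Plumbing rough-in = 11+14 = 25
ES_HVAC install = max(EF_Foundation=5, EF_Roofing=11) = 11; EF_HVAC install = 11+12 = 23
ES_Insulation = max(EF_Foundation=5, EF_Roofing=11) = 11; EF_Insulation = 11+15 = 26
ES_Drywall = max(EF_Foundation=5, EF_Roofing=11) = 11; EF_Drywall = 11+8 = 19
ES_Painting = max(EF_Framing=7, EF_Electrical rough-in=20, EF_Plumbing rough-in=25, EF_HVAC install=23, EF_Insulation=26, EF_Drywall=19) = 26; EF_Painting = 26+13 = 39
Expected project duration μ = 39 days. Critical path: Roofing → Insulation → Painting.

Variance along critical path = 7.111 + 7.111 + 0.444 = 14.667; σ = 3.830 days.
D = μ + z·σ = 39 + 2.326·3.830 = 47.9 days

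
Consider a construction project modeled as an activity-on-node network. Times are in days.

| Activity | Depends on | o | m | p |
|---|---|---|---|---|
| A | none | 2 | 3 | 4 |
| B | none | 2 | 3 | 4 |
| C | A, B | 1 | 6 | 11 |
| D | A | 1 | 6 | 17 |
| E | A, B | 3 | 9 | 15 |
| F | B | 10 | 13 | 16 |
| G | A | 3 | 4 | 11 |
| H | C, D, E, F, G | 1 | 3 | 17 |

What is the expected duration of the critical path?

21 days

te_A = (2 + 4·3 + 4)/6 = 18/6 = 3
te_B = (2 + 4·3 + 4)/6 = 18/6 = 3
te_C = (1 + 4·6 + 11)/6 = 36/6 = 6
te_D = (1 + 4·6 + 17)/6 = 42/6 = 7
te_E = (3 + 4·9 + 15)/6 = 54/6 = 9
te_F = (10 + 4·13 + 16)/6 = 78/6 = 13
te_G = (3 + 4·4 + 11)/6 = 30/6 = 5
te_H = (1 + 4·3 + 17)/6 = 30/6 = 5

Forward pass:
ES_A = 0; EF_A = 3
ES_B = 0; EF_B = 3
ES_C = max(EF_A=3, EF_B=3) = 3; EF_C = 3+6 = 9
ES_D = 3; EF_D = 3+7 = 10
ES_E = max(EF_A=3, EF_B=3) = 3; EF_E = 3+9 = 12
ES_F = 3; EF_F = 3+13 = 16
ES_G = 3; EF_G = 3+5 = 8
ES_H = max(EF_C=9, EF_D=10, EF_E=12, EF_F=16, EF_G=8) = 16; EF_H = 16+5 = 21
Expected project duration μ = 21 days. Critical path: B → F → H.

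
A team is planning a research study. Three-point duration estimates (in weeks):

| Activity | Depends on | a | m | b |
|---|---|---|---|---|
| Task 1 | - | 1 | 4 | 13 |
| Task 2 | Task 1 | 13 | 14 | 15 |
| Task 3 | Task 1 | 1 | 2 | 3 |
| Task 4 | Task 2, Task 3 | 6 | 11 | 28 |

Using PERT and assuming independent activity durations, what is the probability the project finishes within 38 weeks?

te_Task 1 = (1 + 4·4 + 13)/6 = 30/6 = 5; σ²_Task 1 = ((13−1)/6)² = 4.000
te_Task 2 = (13 + 4·14 + 15)/6 = 84/6 = 14; σ²_Task 2 = ((15−13)/6)² = 0.111
te_Task 3 = (1 + 4·2 + 3)/6 = 12/6 = 2; σ²_Task 3 = ((3−1)/6)² = 0.111
te_Task 4 = (6 + 4·11 + 28)/6 = 78/6 = 13; σ²_Task 4 = ((28−6)/6)² = 13.444

Forward pass:
ES_Task 1 = 0; EF_Task 1 = 5
ES_Task 2 = 5; EF_Task 2 = 5+14 = 19
ES_Task 3 = 5; EF_Task 3 = 5+2 = 7
ES_Task 4 = max(EF_Task 2=19, EF_Task 3=7) = 19; EF_Task 4 = 19+13 = 32
Expected project duration μ = 32 weeks. Critical path: Task 1 → Task 2 → Task 4.

Variance along critical path = 4.000 + 0.111 + 13.444 = 17.556; σ = √17.556 = 4.190 weeks.
Z = (38 − 32) / 4.190 = 1.432
P(T ≤ 38) = Φ(1.432) ≈ 0.924

0.924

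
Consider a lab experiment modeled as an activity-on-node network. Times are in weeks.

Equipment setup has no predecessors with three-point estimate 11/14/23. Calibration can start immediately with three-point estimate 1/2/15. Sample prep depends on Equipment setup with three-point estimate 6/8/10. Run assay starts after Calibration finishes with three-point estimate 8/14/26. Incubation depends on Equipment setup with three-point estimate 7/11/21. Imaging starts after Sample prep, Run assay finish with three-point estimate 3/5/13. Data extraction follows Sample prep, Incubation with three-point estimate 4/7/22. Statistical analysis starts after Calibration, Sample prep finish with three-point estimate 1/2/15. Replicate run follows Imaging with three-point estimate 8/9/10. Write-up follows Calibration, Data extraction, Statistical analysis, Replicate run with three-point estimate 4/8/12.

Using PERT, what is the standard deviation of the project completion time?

3.02 weeks

te_Equipment setup = (11 + 4·14 + 23)/6 = 90/6 = 15; σ²_Equipment setup = ((23−11)/6)² = 4.000
te_Calibration = (1 + 4·2 + 15)/6 = 24/6 = 4; σ²_Calibration = ((15−1)/6)² = 5.444
te_Sample prep = (6 + 4·8 + 10)/6 = 48/6 = 8; σ²_Sample prep = ((10−6)/6)² = 0.444
te_Run assay = (8 + 4·14 + 26)/6 = 90/6 = 15; σ²_Run assay = ((26−8)/6)² = 9.000
te_Incubation = (7 + 4·11 + 21)/6 = 72/6 = 12; σ²_Incubation = ((21−7)/6)² = 5.444
te_Imaging = (3 + 4·5 + 13)/6 = 36/6 = 6; σ²_Imaging = ((13−3)/6)² = 2.778
te_Data extraction = (4 + 4·7 + 22)/6 = 54/6 = 9; σ²_Data extraction = ((22−4)/6)² = 9.000
te_Statistical analysis = (1 + 4·2 + 15)/6 = 24/6 = 4; σ²_Statistical analysis = ((15−1)/6)² = 5.444
te_Replicate run = (8 + 4·9 + 10)/6 = 54/6 = 9; σ²_Replicate run = ((10−8)/6)² = 0.111
te_Write-up = (4 + 4·8 + 12)/6 = 48/6 = 8; σ²_Write-up = ((12−4)/6)² = 1.778

Forward pass:
ES_Equipment setup = 0; EF_Equipment setup = 15
ES_Calibration = 0; EF_Calibration = 4
ES_Sample prep = 15; EF_Sample prep = 15+8 = 23
ES_Run assay = 4; EF_Run assay = 4+15 = 19
ES_Incubation = 15; EF_Incubation = 15+12 = 27
ES_Imaging = max(EF_Sample prep=23, EF_Run assay=19) = 23; EF_Imaging = 23+6 = 29
ES_Data extraction = max(EF_Sample prep=23, EF_Incubation=27) = 27; EF_Data extraction = 27+9 = 36
ES_Statistical analysis = max(EF_Calibration=4, EF_Sample prep=23) = 23; EF_Statistical analysis = 23+4 = 27
ES_Replicate run = 29; EF_Replicate run = 29+9 = 38
ES_Write-up = max(EF_Calibration=4, EF_Data extraction=36, EF_Statistical analysis=27, EF_Replicate run=38) = 38; EF_Write-up = 38+8 = 46
Expected project duration μ = 46 weeks. Critical path: Equipment setup → Sample prep → Imaging → Replicate run → Write-up.

Variance along critical path = 4.000 + 0.444 + 2.778 + 0.111 + 1.778 = 9.111
σ = √9.111 = 3.018 weeks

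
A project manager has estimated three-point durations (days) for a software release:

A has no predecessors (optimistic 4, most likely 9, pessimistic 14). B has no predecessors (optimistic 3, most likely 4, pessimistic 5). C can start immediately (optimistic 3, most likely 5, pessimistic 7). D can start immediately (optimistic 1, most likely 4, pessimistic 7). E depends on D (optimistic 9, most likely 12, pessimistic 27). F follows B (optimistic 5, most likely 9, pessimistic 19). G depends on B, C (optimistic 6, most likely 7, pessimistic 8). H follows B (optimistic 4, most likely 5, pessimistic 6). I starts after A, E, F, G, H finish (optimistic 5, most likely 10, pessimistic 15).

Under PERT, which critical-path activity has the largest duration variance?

te_A = (4 + 4·9 + 14)/6 = 54/6 = 9; σ²_A = ((14−4)/6)² = 2.778
te_B = (3 + 4·4 + 5)/6 = 24/6 = 4; σ²_B = ((5−3)/6)² = 0.111
te_C = (3 + 4·5 + 7)/6 = 30/6 = 5; σ²_C = ((7−3)/6)² = 0.444
te_D = (1 + 4·4 + 7)/6 = 24/6 = 4; σ²_D = ((7−1)/6)² = 1.000
te_E = (9 + 4·12 + 27)/6 = 84/6 = 14; σ²_E = ((27−9)/6)² = 9.000
te_F = (5 + 4·9 + 19)/6 = 60/6 = 10; σ²_F = ((19−5)/6)² = 5.444
te_G = (6 + 4·7 + 8)/6 = 42/6 = 7; σ²_G = ((8−6)/6)² = 0.111
te_H = (4 + 4·5 + 6)/6 = 30/6 = 5; σ²_H = ((6−4)/6)² = 0.111
te_I = (5 + 4·10 + 15)/6 = 60/6 = 10; σ²_I = ((15−5)/6)² = 2.778

Forward pass:
ES_A = 0; EF_A = 9
ES_B = 0; EF_B = 4
ES_C = 0; EF_C = 5
ES_D = 0; EF_D = 4
ES_E = 4; EF_E = 4+14 = 18
ES_F = 4; EF_F = 4+10 = 14
ES_G = max(EF_B=4, EF_C=5) = 5; EF_G = 5+7 = 12
ES_H = 4; EF_H = 4+5 = 9
ES_I = max(EF_A=9, EF_E=18, EF_F=14, EF_G=12, EF_H=9) = 18; EF_I = 18+10 = 28
Expected project duration μ = 28 days. Critical path: D → E → I.

Variances on critical path: σ²_D=1.000, σ²_E=9.000, σ²_I=2.778.
Largest is σ²_E = 9.000.

E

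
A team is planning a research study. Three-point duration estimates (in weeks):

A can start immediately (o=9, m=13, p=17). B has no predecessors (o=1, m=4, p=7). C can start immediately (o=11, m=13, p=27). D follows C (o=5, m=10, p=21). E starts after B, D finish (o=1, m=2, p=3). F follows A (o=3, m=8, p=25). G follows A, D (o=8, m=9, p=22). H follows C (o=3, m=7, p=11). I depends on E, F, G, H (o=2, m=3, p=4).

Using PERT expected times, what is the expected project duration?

te_A = (9 + 4·13 + 17)/6 = 78/6 = 13
te_B = (1 + 4·4 + 7)/6 = 24/6 = 4
te_C = (11 + 4·13 + 27)/6 = 90/6 = 15
te_D = (5 + 4·10 + 21)/6 = 66/6 = 11
te_E = (1 + 4·2 + 3)/6 = 12/6 = 2
te_F = (3 + 4·8 + 25)/6 = 60/6 = 10
te_G = (8 + 4·9 + 22)/6 = 66/6 = 11
te_H = (3 + 4·7 + 11)/6 = 42/6 = 7
te_I = (2 + 4·3 + 4)/6 = 18/6 = 3

Forward pass:
ES_A = 0; EF_A = 13
ES_B = 0; EF_B = 4
ES_C = 0; EF_C = 15
ES_D = 15; EF_D = 15+11 = 26
ES_E = max(EF_B=4, EF_D=26) = 26; EF_E = 26+2 = 28
ES_F = 13; EF_F = 13+10 = 23
ES_G = max(EF_A=13, EF_D=26) = 26; EF_G = 26+11 = 37
ES_H = 15; EF_H = 15+7 = 22
ES_I = max(EF_E=28, EF_F=23, EF_G=37, EF_H=22) = 37; EF_I = 37+3 = 40
Expected project duration μ = 40 weeks. Critical path: C → D → G → I.

40 weeks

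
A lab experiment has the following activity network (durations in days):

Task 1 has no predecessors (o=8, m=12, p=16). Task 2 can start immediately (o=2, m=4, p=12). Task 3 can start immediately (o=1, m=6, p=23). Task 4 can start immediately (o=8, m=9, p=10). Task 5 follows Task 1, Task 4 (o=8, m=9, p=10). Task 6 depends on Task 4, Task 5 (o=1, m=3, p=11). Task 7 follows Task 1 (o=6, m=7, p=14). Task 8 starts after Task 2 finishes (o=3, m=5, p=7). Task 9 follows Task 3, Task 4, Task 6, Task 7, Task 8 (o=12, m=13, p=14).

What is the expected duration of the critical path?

38 days

te_Task 1 = (8 + 4·12 + 16)/6 = 72/6 = 12
te_Task 2 = (2 + 4·4 + 12)/6 = 30/6 = 5
te_Task 3 = (1 + 4·6 + 23)/6 = 48/6 = 8
te_Task 4 = (8 + 4·9 + 10)/6 = 54/6 = 9
te_Task 5 = (8 + 4·9 + 10)/6 = 54/6 = 9
te_Task 6 = (1 + 4·3 + 11)/6 = 24/6 = 4
te_Task 7 = (6 + 4·7 + 14)/6 = 48/6 = 8
te_Task 8 = (3 + 4·5 + 7)/6 = 30/6 = 5
te_Task 9 = (12 + 4·13 + 14)/6 = 78/6 = 13

Forward pass:
ES_Task 1 = 0; EF_Task 1 = 12
ES_Task 2 = 0; EF_Task 2 = 5
ES_Task 3 = 0; EF_Task 3 = 8
ES_Task 4 = 0; EF_Task 4 = 9
ES_Task 5 = max(EF_Task 1=12, EF_Task 4=9) = 12; EF_Task 5 = 12+9 = 21
ES_Task 6 = max(EF_Task 4=9, EF_Task 5=21) = 21; EF_Task 6 = 21+4 = 25
ES_Task 7 = 12; EF_Task 7 = 12+8 = 20
ES_Task 8 = 5; EF_Task 8 = 5+5 = 10
ES_Task 9 = max(EF_Task 3=8, EF_Task 4=9, EF_Task 6=25, EF_Task 7=20, EF_Task 8=10) = 25; EF_Task 9 = 25+13 = 38
Expected project duration μ = 38 days. Critical path: Task 1 → Task 5 → Task 6 → Task 9.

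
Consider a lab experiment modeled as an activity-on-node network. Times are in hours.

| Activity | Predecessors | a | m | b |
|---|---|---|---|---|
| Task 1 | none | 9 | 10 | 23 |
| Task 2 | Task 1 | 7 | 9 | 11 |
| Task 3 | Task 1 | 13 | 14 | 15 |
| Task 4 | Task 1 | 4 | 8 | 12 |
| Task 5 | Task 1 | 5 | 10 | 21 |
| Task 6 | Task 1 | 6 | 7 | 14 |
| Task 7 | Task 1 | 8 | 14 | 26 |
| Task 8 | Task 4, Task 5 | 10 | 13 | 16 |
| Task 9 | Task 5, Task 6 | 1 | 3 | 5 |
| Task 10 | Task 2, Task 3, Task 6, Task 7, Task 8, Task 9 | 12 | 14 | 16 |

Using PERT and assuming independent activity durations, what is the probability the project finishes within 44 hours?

te_Task 1 = (9 + 4·10 + 23)/6 = 72/6 = 12; σ²_Task 1 = ((23−9)/6)² = 5.444
te_Task 2 = (7 + 4·9 + 11)/6 = 54/6 = 9; σ²_Task 2 = ((11−7)/6)² = 0.444
te_Task 3 = (13 + 4·14 + 15)/6 = 84/6 = 14; σ²_Task 3 = ((15−13)/6)² = 0.111
te_Task 4 = (4 + 4·8 + 12)/6 = 48/6 = 8; σ²_Task 4 = ((12−4)/6)² = 1.778
te_Task 5 = (5 + 4·10 + 21)/6 = 66/6 = 11; σ²_Task 5 = ((21−5)/6)² = 7.111
te_Task 6 = (6 + 4·7 + 14)/6 = 48/6 = 8; σ²_Task 6 = ((14−6)/6)² = 1.778
te_Task 7 = (8 + 4·14 + 26)/6 = 90/6 = 15; σ²_Task 7 = ((26−8)/6)² = 9.000
te_Task 8 = (10 + 4·13 + 16)/6 = 78/6 = 13; σ²_Task 8 = ((16−10)/6)² = 1.000
te_Task 9 = (1 + 4·3 + 5)/6 = 18/6 = 3; σ²_Task 9 = ((5−1)/6)² = 0.444
te_Task 10 = (12 + 4·14 + 16)/6 = 84/6 = 14; σ²_Task 10 = ((16−12)/6)² = 0.444

Forward pass:
ES_Task 1 = 0; EF_Task 1 = 12
ES_Task 2 = 12; EF_Task 2 = 12+9 = 21
ES_Task 3 = 12; EF_Task 3 = 12+14 = 26
ES_Task 4 = 12; EF_Task 4 = 12+8 = 20
ES_Task 5 = 12; EF_Task 5 = 12+11 = 23
ES_Task 6 = 12; EF_Task 6 = 12+8 = 20
ES_Task 7 = 12; EF_Task 7 = 12+15 = 27
ES_Task 8 = max(EF_Task 4=20, EF_Task 5=23) = 23; EF_Task 8 = 23+13 = 36
ES_Task 9 = max(EF_Task 5=23, EF_Task 6=20) = 23; EF_Task 9 = 23+3 = 26
ES_Task 10 = max(EF_Task 2=21, EF_Task 3=26, EF_Task 6=20, EF_Task 7=27, EF_Task 8=36, EF_Task 9=26) = 36; EF_Task 10 = 36+14 = 50
Expected project duration μ = 50 hours. Critical path: Task 1 → Task 5 → Task 8 → Task 10.

Variance along critical path = 5.444 + 7.111 + 1.000 + 0.444 = 14.000; σ = √14.000 = 3.742 hours.
Z = (44 − 50) / 3.742 = -1.604
P(T ≤ 44) = Φ(-1.604) ≈ 0.054

0.054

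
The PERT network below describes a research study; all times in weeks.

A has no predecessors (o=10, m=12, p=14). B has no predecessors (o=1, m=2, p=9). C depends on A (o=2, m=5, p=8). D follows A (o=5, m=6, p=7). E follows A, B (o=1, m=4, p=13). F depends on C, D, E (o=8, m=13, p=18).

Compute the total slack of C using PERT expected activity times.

1 weeks

te_A = (10 + 4·12 + 14)/6 = 72/6 = 12
te_B = (1 + 4·2 + 9)/6 = 18/6 = 3
te_C = (2 + 4·5 + 8)/6 = 30/6 = 5
te_D = (5 + 4·6 + 7)/6 = 36/6 = 6
te_E = (1 + 4·4 + 13)/6 = 30/6 = 5
te_F = (8 + 4·13 + 18)/6 = 78/6 = 13

Forward pass:
ES_A = 0; EF_A = 12
ES_B = 0; EF_B = 3
ES_C = 12; EF_C = 12+5 = 17
ES_D = 12; EF_D = 12+6 = 18
ES_E = max(EF_A=12, EF_B=3) = 12; EF_E = 12+5 = 17
ES_F = max(EF_C=17, EF_D=18, EF_E=17) = 18; EF_F = 18+13 = 31
Expected project duration μ = 31 weeks. Critical path: A → D → F.

Backward pass:
LF_F = 31; LS_F = 31−13 = 18
LF_E = LS_F = 18; LS_E = 18−5 = 13
LF_D = LS_F = 18; LS_D = 18−6 = 12
LF_C = LS_F = 18; LS_C = 18−5 = 13
LF_B = LS_E = 13; LS_B = 13−3 = 10
LF_A = min(LS_C=13, LS_D=12, LS_E=13) = 12; LS_A = 12−12 = 0
Slack_C = LS_C − ES_C = 13 − 12 = 1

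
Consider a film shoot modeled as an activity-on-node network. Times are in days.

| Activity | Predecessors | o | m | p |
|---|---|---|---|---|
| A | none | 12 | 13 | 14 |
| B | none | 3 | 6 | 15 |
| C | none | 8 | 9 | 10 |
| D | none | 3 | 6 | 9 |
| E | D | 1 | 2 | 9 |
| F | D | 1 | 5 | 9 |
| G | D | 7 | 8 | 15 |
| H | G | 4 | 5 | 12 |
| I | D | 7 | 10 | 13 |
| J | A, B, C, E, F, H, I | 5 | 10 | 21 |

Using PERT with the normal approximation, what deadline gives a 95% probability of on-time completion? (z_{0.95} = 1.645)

37.6 days

te_A = (12 + 4·13 + 14)/6 = 78/6 = 13; σ²_A = ((14−12)/6)² = 0.111
te_B = (3 + 4·6 + 15)/6 = 42/6 = 7; σ²_B = ((15−3)/6)² = 4.000
te_C = (8 + 4·9 + 10)/6 = 54/6 = 9; σ²_C = ((10−8)/6)² = 0.111
te_D = (3 + 4·6 + 9)/6 = 36/6 = 6; σ²_D = ((9−3)/6)² = 1.000
te_E = (1 + 4·2 + 9)/6 = 18/6 = 3; σ²_E = ((9−1)/6)² = 1.778
te_F = (1 + 4·5 + 9)/6 = 30/6 = 5; σ²_F = ((9−1)/6)² = 1.778
te_G = (7 + 4·8 + 15)/6 = 54/6 = 9; σ²_G = ((15−7)/6)² = 1.778
te_H = (4 + 4·5 + 12)/6 = 36/6 = 6; σ²_H = ((12−4)/6)² = 1.778
te_I = (7 + 4·10 + 13)/6 = 60/6 = 10; σ²_I = ((13−7)/6)² = 1.000
te_J = (5 + 4·10 + 21)/6 = 66/6 = 11; σ²_J = ((21−5)/6)² = 7.111

Forward pass:
ES_A = 0; EF_A = 13
ES_B = 0; EF_B = 7
ES_C = 0; EF_C = 9
ES_D = 0; EF_D = 6
ES_E = 6; EF_E = 6+3 = 9
ES_F = 6; EF_F = 6+5 = 11
ES_G = 6; EF_G = 6+9 = 15
ES_H = 15; EF_H = 15+6 = 21
ES_I = 6; EF_I = 6+10 = 16
ES_J = max(EF_A=13, EF_B=7, EF_C=9, EF_E=9, EF_F=11, EF_H=21, EF_I=16) = 21; EF_J = 21+11 = 32
Expected project duration μ = 32 days. Critical path: D → G → H → J.

Variance along critical path = 1.000 + 1.778 + 1.778 + 7.111 = 11.667; σ = 3.416 days.
D = μ + z·σ = 32 + 1.645·3.416 = 37.6 days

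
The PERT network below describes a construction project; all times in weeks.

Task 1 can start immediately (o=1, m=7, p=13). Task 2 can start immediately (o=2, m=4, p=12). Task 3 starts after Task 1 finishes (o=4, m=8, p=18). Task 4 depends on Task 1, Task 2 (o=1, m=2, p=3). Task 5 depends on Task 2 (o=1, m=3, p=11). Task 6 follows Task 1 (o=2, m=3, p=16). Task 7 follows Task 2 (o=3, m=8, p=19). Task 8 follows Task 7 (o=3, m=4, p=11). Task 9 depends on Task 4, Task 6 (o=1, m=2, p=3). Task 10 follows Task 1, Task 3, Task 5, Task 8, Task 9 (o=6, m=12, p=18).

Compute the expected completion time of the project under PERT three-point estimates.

31 weeks

te_Task 1 = (1 + 4·7 + 13)/6 = 42/6 = 7
te_Task 2 = (2 + 4·4 + 12)/6 = 30/6 = 5
te_Task 3 = (4 + 4·8 + 18)/6 = 54/6 = 9
te_Task 4 = (1 + 4·2 + 3)/6 = 12/6 = 2
te_Task 5 = (1 + 4·3 + 11)/6 = 24/6 = 4
te_Task 6 = (2 + 4·3 + 16)/6 = 30/6 = 5
te_Task 7 = (3 + 4·8 + 19)/6 = 54/6 = 9
te_Task 8 = (3 + 4·4 + 11)/6 = 30/6 = 5
te_Task 9 = (1 + 4·2 + 3)/6 = 12/6 = 2
te_Task 10 = (6 + 4·12 + 18)/6 = 72/6 = 12

Forward pass:
ES_Task 1 = 0; EF_Task 1 = 7
ES_Task 2 = 0; EF_Task 2 = 5
ES_Task 3 = 7; EF_Task 3 = 7+9 = 16
ES_Task 4 = max(EF_Task 1=7, EF_Task 2=5) = 7; EF_Task 4 = 7+2 = 9
ES_Task 5 = 5; EF_Task 5 = 5+4 = 9
ES_Task 6 = 7; EF_Task 6 = 7+5 = 12
ES_Task 7 = 5; EF_Task 7 = 5+9 = 14
ES_Task 8 = 14; EF_Task 8 = 14+5 = 19
ES_Task 9 = max(EF_Task 4=9, EF_Task 6=12) = 12; EF_Task 9 = 12+2 = 14
ES_Task 10 = max(EF_Task 1=7, EF_Task 3=16, EF_Task 5=9, EF_Task 8=19, EF_Task 9=14) = 19; EF_Task 10 = 19+12 = 31
Expected project duration μ = 31 weeks. Critical path: Task 2 → Task 7 → Task 8 → Task 10.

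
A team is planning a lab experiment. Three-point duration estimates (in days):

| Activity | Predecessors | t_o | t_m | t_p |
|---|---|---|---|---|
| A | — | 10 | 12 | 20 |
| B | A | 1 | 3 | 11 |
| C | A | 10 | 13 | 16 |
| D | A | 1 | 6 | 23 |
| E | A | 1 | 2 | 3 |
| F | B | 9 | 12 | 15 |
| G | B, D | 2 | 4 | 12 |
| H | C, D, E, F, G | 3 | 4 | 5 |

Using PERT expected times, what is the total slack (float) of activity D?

te_A = (10 + 4·12 + 20)/6 = 78/6 = 13
te_B = (1 + 4·3 + 11)/6 = 24/6 = 4
te_C = (10 + 4·13 + 16)/6 = 78/6 = 13
te_D = (1 + 4·6 + 23)/6 = 48/6 = 8
te_E = (1 + 4·2 + 3)/6 = 12/6 = 2
te_F = (9 + 4·12 + 15)/6 = 72/6 = 12
te_G = (2 + 4·4 + 12)/6 = 30/6 = 5
te_H = (3 + 4·4 + 5)/6 = 24/6 = 4

Forward pass:
ES_A = 0; EF_A = 13
ES_B = 13; EF_B = 13+4 = 17
ES_C = 13; EF_C = 13+13 = 26
ES_D = 13; EF_D = 13+8 = 21
ES_E = 13; EF_E = 13+2 = 15
ES_F = 17; EF_F = 17+12 = 29
ES_G = max(EF_B=17, EF_D=21) = 21; EF_G = 21+5 = 26
ES_H = max(EF_C=26, EF_D=21, EF_E=15, EF_F=29, EF_G=26) = 29; EF_H = 29+4 = 33
Expected project duration μ = 33 days. Critical path: A → B → F → H.

Backward pass:
LF_H = 33; LS_H = 33−4 = 29
LF_G = LS_H = 29; LS_G = 29−5 = 24
LF_F = LS_H = 29; LS_F = 29−12 = 17
LF_E = LS_H = 29; LS_E = 29−2 = 27
LF_D = min(LS_G=24, LS_H=29) = 24; LS_D = 24−8 = 16
LF_C = LS_H = 29; LS_C = 29−13 = 16
LF_B = min(LS_F=17, LS_G=24) = 17; LS_B = 17−4 = 13
LF_A = min(LS_B=13, LS_C=16, LS_D=16, LS_E=27) = 13; LS_A = 13−13 = 0
Slack_D = LS_D − ES_D = 16 − 13 = 3

3 days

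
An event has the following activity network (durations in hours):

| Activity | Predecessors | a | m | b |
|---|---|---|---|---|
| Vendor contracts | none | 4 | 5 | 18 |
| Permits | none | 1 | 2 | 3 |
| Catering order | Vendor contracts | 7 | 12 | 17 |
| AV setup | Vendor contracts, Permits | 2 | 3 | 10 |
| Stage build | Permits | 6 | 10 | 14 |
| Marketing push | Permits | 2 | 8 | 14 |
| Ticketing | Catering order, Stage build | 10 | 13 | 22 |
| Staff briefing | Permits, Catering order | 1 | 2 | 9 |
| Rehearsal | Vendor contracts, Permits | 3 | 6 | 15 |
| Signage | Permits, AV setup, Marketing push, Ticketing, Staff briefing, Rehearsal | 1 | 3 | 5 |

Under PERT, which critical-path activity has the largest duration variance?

Vendor contracts

te_Vendor contracts = (4 + 4·5 + 18)/6 = 42/6 = 7; σ²_Vendor contracts = ((18−4)/6)² = 5.444
te_Permits = (1 + 4·2 + 3)/6 = 12/6 = 2; σ²_Permits = ((3−1)/6)² = 0.111
te_Catering order = (7 + 4·12 + 17)/6 = 72/6 = 12; σ²_Catering order = ((17−7)/6)² = 2.778
te_AV setup = (2 + 4·3 + 10)/6 = 24/6 = 4; σ²_AV setup = ((10−2)/6)² = 1.778
te_Stage build = (6 + 4·10 + 14)/6 = 60/6 = 10; σ²_Stage build = ((14−6)/6)² = 1.778
te_Marketing push = (2 + 4·8 + 14)/6 = 48/6 = 8; σ²_Marketing push = ((14−2)/6)² = 4.000
te_Ticketing = (10 + 4·13 + 22)/6 = 84/6 = 14; σ²_Ticketing = ((22−10)/6)² = 4.000
te_Staff briefing = (1 + 4·2 + 9)/6 = 18/6 = 3; σ²_Staff briefing = ((9−1)/6)² = 1.778
te_Rehearsal = (3 + 4·6 + 15)/6 = 42/6 = 7; σ²_Rehearsal = ((15−3)/6)² = 4.000
te_Signage = (1 + 4·3 + 5)/6 = 18/6 = 3; σ²_Signage = ((5−1)/6)² = 0.444

Forward pass:
ES_Vendor contracts = 0; EF_Vendor contracts = 7
ES_Permits = 0; EF_Permits = 2
ES_Catering order = 7; EF_Catering order = 7+12 = 19
ES_AV setup = max(EF_Vendor contracts=7, EF_Permits=2) = 7; EF_AV setup = 7+4 = 11
ES_Stage build = 2; EF_Stage build = 2+10 = 12
ES_Marketing push = 2; EF_Marketing push = 2+8 = 10
ES_Ticketing = max(EF_Catering order=19, EF_Stage build=12) = 19; EF_Ticketing = 19+14 = 33
ES_Staff briefing = max(EF_Permits=2, EF_Catering order=19) = 19; EF_Staff briefing = 19+3 = 22
ES_Rehearsal = max(EF_Vendor contracts=7, EF_Permits=2) = 7; EF_Rehearsal = 7+7 = 14
ES_Signage = max(EF_Permits=2, EF_AV setup=11, EF_Marketing push=10, EF_Ticketing=33, EF_Staff briefing=22, EF_Rehearsal=14) = 33; EF_Signage = 33+3 = 36
Expected project duration μ = 36 hours. Critical path: Vendor contracts → Catering order → Ticketing → Signage.

Variances on critical path: σ²_Vendor contracts=5.444, σ²_Catering order=2.778, σ²_Ticketing=4.000, σ²_Signage=0.444.
Largest is σ²_Vendor contracts = 5.444.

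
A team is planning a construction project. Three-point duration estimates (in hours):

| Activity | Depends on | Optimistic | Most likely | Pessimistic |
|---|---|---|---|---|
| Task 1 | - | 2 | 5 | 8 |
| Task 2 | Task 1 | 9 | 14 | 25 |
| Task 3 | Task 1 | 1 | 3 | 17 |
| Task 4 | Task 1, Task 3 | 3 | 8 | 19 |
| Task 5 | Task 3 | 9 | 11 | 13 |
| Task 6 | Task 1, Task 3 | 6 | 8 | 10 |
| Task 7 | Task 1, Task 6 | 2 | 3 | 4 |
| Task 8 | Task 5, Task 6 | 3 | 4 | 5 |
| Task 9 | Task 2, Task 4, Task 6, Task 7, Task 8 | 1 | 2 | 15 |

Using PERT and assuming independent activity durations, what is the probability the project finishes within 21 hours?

te_Task 1 = (2 + 4·5 + 8)/6 = 30/6 = 5; σ²_Task 1 = ((8−2)/6)² = 1.000
te_Task 2 = (9 + 4·14 + 25)/6 = 90/6 = 15; σ²_Task 2 = ((25−9)/6)² = 7.111
te_Task 3 = (1 + 4·3 + 17)/6 = 30/6 = 5; σ²_Task 3 = ((17−1)/6)² = 7.111
te_Task 4 = (3 + 4·8 + 19)/6 = 54/6 = 9; σ²_Task 4 = ((19−3)/6)² = 7.111
te_Task 5 = (9 + 4·11 + 13)/6 = 66/6 = 11; σ²_Task 5 = ((13−9)/6)² = 0.444
te_Task 6 = (6 + 4·8 + 10)/6 = 48/6 = 8; σ²_Task 6 = ((10−6)/6)² = 0.444
te_Task 7 = (2 + 4·3 + 4)/6 = 18/6 = 3; σ²_Task 7 = ((4−2)/6)² = 0.111
te_Task 8 = (3 + 4·4 + 5)/6 = 24/6 = 4; σ²_Task 8 = ((5−3)/6)² = 0.111
te_Task 9 = (1 + 4·2 + 15)/6 = 24/6 = 4; σ²_Task 9 = ((15−1)/6)² = 5.444

Forward pass:
ES_Task 1 = 0; EF_Task 1 = 5
ES_Task 2 = 5; EF_Task 2 = 5+15 = 20
ES_Task 3 = 5; EF_Task 3 = 5+5 = 10
ES_Task 4 = max(EF_Task 1=5, EF_Task 3=10) = 10; EF_Task 4 = 10+9 = 19
ES_Task 5 = 10; EF_Task 5 = 10+11 = 21
ES_Task 6 = max(EF_Task 1=5, EF_Task 3=10) = 10; EF_Task 6 = 10+8 = 18
ES_Task 7 = max(EF_Task 1=5, EF_Task 6=18) = 18; EF_Task 7 = 18+3 = 21
ES_Task 8 = max(EF_Task 5=21, EF_Task 6=18) = 21; EF_Task 8 = 21+4 = 25
ES_Task 9 = max(EF_Task 2=20, EF_Task 4=19, EF_Task 6=18, EF_Task 7=21, EF_Task 8=25) = 25; EF_Task 9 = 25+4 = 29
Expected project duration μ = 29 hours. Critical path: Task 1 → Task 3 → Task 5 → Task 8 → Task 9.

Variance along critical path = 1.000 + 7.111 + 0.444 + 0.111 + 5.444 = 14.111; σ = √14.111 = 3.756 hours.
Z = (21 − 29) / 3.756 = -2.130
P(T ≤ 21) = Φ(-2.130) ≈ 0.017

0.017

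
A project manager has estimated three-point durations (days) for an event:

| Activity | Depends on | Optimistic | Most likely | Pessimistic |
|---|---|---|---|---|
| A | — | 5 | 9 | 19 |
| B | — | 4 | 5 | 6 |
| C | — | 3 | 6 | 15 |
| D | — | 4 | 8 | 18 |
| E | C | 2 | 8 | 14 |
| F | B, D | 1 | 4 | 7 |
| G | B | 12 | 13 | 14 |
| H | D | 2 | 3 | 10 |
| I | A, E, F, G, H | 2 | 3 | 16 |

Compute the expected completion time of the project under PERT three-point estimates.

23 days

te_A = (5 + 4·9 + 19)/6 = 60/6 = 10
te_B = (4 + 4·5 + 6)/6 = 30/6 = 5
te_C = (3 + 4·6 + 15)/6 = 42/6 = 7
te_D = (4 + 4·8 + 18)/6 = 54/6 = 9
te_E = (2 + 4·8 + 14)/6 = 48/6 = 8
te_F = (1 + 4·4 + 7)/6 = 24/6 = 4
te_G = (12 + 4·13 + 14)/6 = 78/6 = 13
te_H = (2 + 4·3 + 10)/6 = 24/6 = 4
te_I = (2 + 4·3 + 16)/6 = 30/6 = 5

Forward pass:
ES_A = 0; EF_A = 10
ES_B = 0; EF_B = 5
ES_C = 0; EF_C = 7
ES_D = 0; EF_D = 9
ES_E = 7; EF_E = 7+8 = 15
ES_F = max(EF_B=5, EF_D=9) = 9; EF_F = 9+4 = 13
ES_G = 5; EF_G = 5+13 = 18
ES_H = 9; EF_H = 9+4 = 13
ES_I = max(EF_A=10, EF_E=15, EF_F=13, EF_G=18, EF_H=13) = 18; EF_I = 18+5 = 23
Expected project duration μ = 23 days. Critical path: B → G → I.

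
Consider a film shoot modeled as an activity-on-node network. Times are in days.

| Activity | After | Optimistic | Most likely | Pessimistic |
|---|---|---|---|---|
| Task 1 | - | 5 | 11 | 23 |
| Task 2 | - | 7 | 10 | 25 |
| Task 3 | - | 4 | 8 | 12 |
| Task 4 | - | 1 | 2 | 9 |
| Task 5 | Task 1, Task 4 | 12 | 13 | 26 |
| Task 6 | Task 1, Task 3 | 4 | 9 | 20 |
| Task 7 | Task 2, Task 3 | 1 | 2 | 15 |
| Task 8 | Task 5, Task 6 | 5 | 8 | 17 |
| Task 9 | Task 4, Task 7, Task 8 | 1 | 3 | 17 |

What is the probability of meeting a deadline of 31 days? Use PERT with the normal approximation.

te_Task 1 = (5 + 4·11 + 23)/6 = 72/6 = 12; σ²_Task 1 = ((23−5)/6)² = 9.000
te_Task 2 = (7 + 4·10 + 25)/6 = 72/6 = 12; σ²_Task 2 = ((25−7)/6)² = 9.000
te_Task 3 = (4 + 4·8 + 12)/6 = 48/6 = 8; σ²_Task 3 = ((12−4)/6)² = 1.778
te_Task 4 = (1 + 4·2 + 9)/6 = 18/6 = 3; σ²_Task 4 = ((9−1)/6)² = 1.778
te_Task 5 = (12 + 4·13 + 26)/6 = 90/6 = 15; σ²_Task 5 = ((26−12)/6)² = 5.444
te_Task 6 = (4 + 4·9 + 20)/6 = 60/6 = 10; σ²_Task 6 = ((20−4)/6)² = 7.111
te_Task 7 = (1 + 4·2 + 15)/6 = 24/6 = 4; σ²_Task 7 = ((15−1)/6)² = 5.444
te_Task 8 = (5 + 4·8 + 17)/6 = 54/6 = 9; σ²_Task 8 = ((17−5)/6)² = 4.000
te_Task 9 = (1 + 4·3 + 17)/6 = 30/6 = 5; σ²_Task 9 = ((17−1)/6)² = 7.111

Forward pass:
ES_Task 1 = 0; EF_Task 1 = 12
ES_Task 2 = 0; EF_Task 2 = 12
ES_Task 3 = 0; EF_Task 3 = 8
ES_Task 4 = 0; EF_Task 4 = 3
ES_Task 5 = max(EF_Task 1=12, EF_Task 4=3) = 12; EF_Task 5 = 12+15 = 27
ES_Task 6 = max(EF_Task 1=12, EF_Task 3=8) = 12; EF_Task 6 = 12+10 = 22
ES_Task 7 = max(EF_Task 2=12, EF_Task 3=8) = 12; EF_Task 7 = 12+4 = 16
ES_Task 8 = max(EF_Task 5=27, EF_Task 6=22) = 27; EF_Task 8 = 27+9 = 36
ES_Task 9 = max(EF_Task 4=3, EF_Task 7=16, EF_Task 8=36) = 36; EF_Task 9 = 36+5 = 41
Expected project duration μ = 41 days. Critical path: Task 1 → Task 5 → Task 8 → Task 9.

Variance along critical path = 9.000 + 5.444 + 4.000 + 7.111 = 25.556; σ = √25.556 = 5.055 days.
Z = (31 − 41) / 5.055 = -1.978
P(T ≤ 31) = Φ(-1.978) ≈ 0.024

0.024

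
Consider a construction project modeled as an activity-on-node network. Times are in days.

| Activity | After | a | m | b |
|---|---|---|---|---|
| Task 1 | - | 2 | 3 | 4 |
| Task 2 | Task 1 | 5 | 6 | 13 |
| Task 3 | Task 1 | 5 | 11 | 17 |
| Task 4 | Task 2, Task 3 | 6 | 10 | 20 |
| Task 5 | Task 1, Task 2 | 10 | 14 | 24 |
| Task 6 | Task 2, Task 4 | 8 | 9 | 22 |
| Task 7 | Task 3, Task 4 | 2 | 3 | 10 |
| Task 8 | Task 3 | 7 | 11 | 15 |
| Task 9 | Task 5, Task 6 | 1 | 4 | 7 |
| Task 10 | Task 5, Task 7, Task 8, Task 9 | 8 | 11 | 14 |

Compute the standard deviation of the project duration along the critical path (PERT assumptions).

te_Task 1 = (2 + 4·3 + 4)/6 = 18/6 = 3; σ²_Task 1 = ((4−2)/6)² = 0.111
te_Task 2 = (5 + 4·6 + 13)/6 = 42/6 = 7; σ²_Task 2 = ((13−5)/6)² = 1.778
te_Task 3 = (5 + 4·11 + 17)/6 = 66/6 = 11; σ²_Task 3 = ((17−5)/6)² = 4.000
te_Task 4 = (6 + 4·10 + 20)/6 = 66/6 = 11; σ²_Task 4 = ((20−6)/6)² = 5.444
te_Task 5 = (10 + 4·14 + 24)/6 = 90/6 = 15; σ²_Task 5 = ((24−10)/6)² = 5.444
te_Task 6 = (8 + 4·9 + 22)/6 = 66/6 = 11; σ²_Task 6 = ((22−8)/6)² = 5.444
te_Task 7 = (2 + 4·3 + 10)/6 = 24/6 = 4; σ²_Task 7 = ((10−2)/6)² = 1.778
te_Task 8 = (7 + 4·11 + 15)/6 = 66/6 = 11; σ²_Task 8 = ((15−7)/6)² = 1.778
te_Task 9 = (1 + 4·4 + 7)/6 = 24/6 = 4; σ²_Task 9 = ((7−1)/6)² = 1.000
te_Task 10 = (8 + 4·11 + 14)/6 = 66/6 = 11; σ²_Task 10 = ((14−8)/6)² = 1.000

Forward pass:
ES_Task 1 = 0; EF_Task 1 = 3
ES_Task 2 = 3; EF_Task 2 = 3+7 = 10
ES_Task 3 = 3; EF_Task 3 = 3+11 = 14
ES_Task 4 = max(EF_Task 2=10, EF_Task 3=14) = 14; EF_Task 4 = 14+11 = 25
ES_Task 5 = max(EF_Task 1=3, EF_Task 2=10) = 10; EF_Task 5 = 10+15 = 25
ES_Task 6 = max(EF_Task 2=10, EF_Task 4=25) = 25; EF_Task 6 = 25+11 = 36
ES_Task 7 = max(EF_Task 3=14, EF_Task 4=25) = 25; EF_Task 7 = 25+4 = 29
ES_Task 8 = 14; EF_Task 8 = 14+11 = 25
ES_Task 9 = max(EF_Task 5=25, EF_Task 6=36) = 36; EF_Task 9 = 36+4 = 40
ES_Task 10 = max(EF_Task 5=25, EF_Task 7=29, EF_Task 8=25, EF_Task 9=40) = 40; EF_Task 10 = 40+11 = 51
Expected project duration μ = 51 days. Critical path: Task 1 → Task 3 → Task 4 → Task 6 → Task 9 → Task 10.

Variance along critical path = 0.111 + 4.000 + 5.444 + 5.444 + 1.000 + 1.000 = 17.000
σ = √17.000 = 4.123 days

4.12 days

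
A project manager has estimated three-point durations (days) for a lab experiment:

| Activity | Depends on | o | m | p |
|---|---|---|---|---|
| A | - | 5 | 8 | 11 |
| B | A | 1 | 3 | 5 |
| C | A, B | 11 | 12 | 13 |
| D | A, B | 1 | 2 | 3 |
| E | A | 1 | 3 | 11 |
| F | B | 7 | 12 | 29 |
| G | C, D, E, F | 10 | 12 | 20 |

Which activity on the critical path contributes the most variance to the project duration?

te_A = (5 + 4·8 + 11)/6 = 48/6 = 8; σ²_A = ((11−5)/6)² = 1.000
te_B = (1 + 4·3 + 5)/6 = 18/6 = 3; σ²_B = ((5−1)/6)² = 0.444
te_C = (11 + 4·12 + 13)/6 = 72/6 = 12; σ²_C = ((13−11)/6)² = 0.111
te_D = (1 + 4·2 + 3)/6 = 12/6 = 2; σ²_D = ((3−1)/6)² = 0.111
te_E = (1 + 4·3 + 11)/6 = 24/6 = 4; σ²_E = ((11−1)/6)² = 2.778
te_F = (7 + 4·12 + 29)/6 = 84/6 = 14; σ²_F = ((29−7)/6)² = 13.444
te_G = (10 + 4·12 + 20)/6 = 78/6 = 13; σ²_G = ((20−10)/6)² = 2.778

Forward pass:
ES_A = 0; EF_A = 8
ES_B = 8; EF_B = 8+3 = 11
ES_C = max(EF_A=8, EF_B=11) = 11; EF_C = 11+12 = 23
ES_D = max(EF_A=8, EF_B=11) = 11; EF_D = 11+2 = 13
ES_E = 8; EF_E = 8+4 = 12
ES_F = 11; EF_F = 11+14 = 25
ES_G = max(EF_C=23, EF_D=13, EF_E=12, EF_F=25) = 25; EF_G = 25+13 = 38
Expected project duration μ = 38 days. Critical path: A → B → F → G.

Variances on critical path: σ²_A=1.000, σ²_B=0.444, σ²_F=13.444, σ²_G=2.778.
Largest is σ²_F = 13.444.

F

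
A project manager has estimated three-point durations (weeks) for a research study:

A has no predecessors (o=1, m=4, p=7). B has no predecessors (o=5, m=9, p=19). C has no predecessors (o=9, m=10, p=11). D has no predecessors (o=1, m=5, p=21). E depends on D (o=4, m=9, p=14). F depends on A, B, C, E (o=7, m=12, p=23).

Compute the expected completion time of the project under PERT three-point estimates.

29 weeks

te_A = (1 + 4·4 + 7)/6 = 24/6 = 4
te_B = (5 + 4·9 + 19)/6 = 60/6 = 10
te_C = (9 + 4·10 + 11)/6 = 60/6 = 10
te_D = (1 + 4·5 + 21)/6 = 42/6 = 7
te_E = (4 + 4·9 + 14)/6 = 54/6 = 9
te_F = (7 + 4·12 + 23)/6 = 78/6 = 13

Forward pass:
ES_A = 0; EF_A = 4
ES_B = 0; EF_B = 10
ES_C = 0; EF_C = 10
ES_D = 0; EF_D = 7
ES_E = 7; EF_E = 7+9 = 16
ES_F = max(EF_A=4, EF_B=10, EF_C=10, EF_E=16) = 16; EF_F = 16+13 = 29
Expected project duration μ = 29 weeks. Critical path: D → E → F.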